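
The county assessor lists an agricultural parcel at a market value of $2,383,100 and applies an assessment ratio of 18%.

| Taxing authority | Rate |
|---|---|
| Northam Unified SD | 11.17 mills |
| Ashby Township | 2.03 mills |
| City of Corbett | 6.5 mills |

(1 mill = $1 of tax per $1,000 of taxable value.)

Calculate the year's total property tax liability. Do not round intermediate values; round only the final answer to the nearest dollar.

Assessed value = $2,383,100 × 0.18 = $428,958
Northam Unified SD: $428,958 × 0.01117 = $4,791.46086
Ashby Township: $428,958 × 0.00203 = $870.78474
City of Corbett: $428,958 × 0.0065 = $2,788.227
Total = $4,791.46086 + $870.78474 + $2,788.227 = $8,450.4726

$8,450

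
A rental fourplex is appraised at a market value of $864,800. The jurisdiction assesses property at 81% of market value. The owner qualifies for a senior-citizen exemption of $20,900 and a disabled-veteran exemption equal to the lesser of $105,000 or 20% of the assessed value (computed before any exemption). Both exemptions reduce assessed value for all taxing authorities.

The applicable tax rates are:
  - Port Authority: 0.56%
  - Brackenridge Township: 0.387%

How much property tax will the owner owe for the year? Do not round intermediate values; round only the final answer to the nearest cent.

$5,441.35

Assessed value = $864,800 × 0.81 = $700,488
Disabled-veteran exemption = min($105,000, 20% × $700,488) = min($105,000, $140,097.6) = $105,000 (dollar cap binds)
Taxable value = $700,488 − $20,900 − $105,000 = $574,588
Port Authority: $574,588 × 0.0056 = $3,217.6928
Brackenridge Township: $574,588 × 0.00387 = $2,223.65556
Total = $5,441.34836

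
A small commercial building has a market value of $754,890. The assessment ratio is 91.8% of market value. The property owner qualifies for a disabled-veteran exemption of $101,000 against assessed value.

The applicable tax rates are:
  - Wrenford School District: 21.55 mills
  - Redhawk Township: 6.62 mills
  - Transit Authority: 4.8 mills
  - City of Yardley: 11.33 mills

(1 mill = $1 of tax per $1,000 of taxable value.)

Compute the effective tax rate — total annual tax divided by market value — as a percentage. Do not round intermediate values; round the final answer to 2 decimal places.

Assessed value = $754,890 × 0.918 = $692,989.02
Taxable value = $692,989.02 − $101,000 = $591,989.02
Wrenford School District: $591,989.02 × 0.02155 = $12,757.363381
Redhawk Township: $591,989.02 × 0.00662 = $3,918.9673124
Transit Authority: $591,989.02 × 0.0048 = $2,841.547296
City of Yardley: $591,989.02 × 0.01133 = $6,707.2355966
Total tax = $26,225.113586
Effective rate = $26,225.113586 ÷ $754,890 = 3.47% of market value

3.47%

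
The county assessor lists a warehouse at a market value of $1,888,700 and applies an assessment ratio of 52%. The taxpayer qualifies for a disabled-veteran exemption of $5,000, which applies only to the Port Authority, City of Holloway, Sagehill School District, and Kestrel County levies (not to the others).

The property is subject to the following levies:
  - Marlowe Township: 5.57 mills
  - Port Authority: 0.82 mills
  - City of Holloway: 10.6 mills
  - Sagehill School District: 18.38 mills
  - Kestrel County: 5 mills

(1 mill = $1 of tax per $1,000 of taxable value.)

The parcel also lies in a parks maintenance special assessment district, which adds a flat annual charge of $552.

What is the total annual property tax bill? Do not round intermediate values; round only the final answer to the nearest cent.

$40,026.35

Assessed value = $1,888,700 × 0.52 = $982,124
Marlowe Township: $982,124 × 0.00557 = $5,470.43068
Port Authority: ($982,124 − $5,000) × 0.00082 = $977,124 × 0.00082 = $801.24168
City of Holloway: ($982,124 − $5,000) × 0.0106 = $977,124 × 0.0106 = $10,357.5144
Sagehill School District: ($982,124 − $5,000) × 0.01838 = $977,124 × 0.01838 = $17,959.53912
Kestrel County: ($982,124 − $5,000) × 0.005 = $977,124 × 0.005 = $4,885.62
Levies subtotal = $39,474.34588
Total = $39,474.34588 + $552 = $40,026.34588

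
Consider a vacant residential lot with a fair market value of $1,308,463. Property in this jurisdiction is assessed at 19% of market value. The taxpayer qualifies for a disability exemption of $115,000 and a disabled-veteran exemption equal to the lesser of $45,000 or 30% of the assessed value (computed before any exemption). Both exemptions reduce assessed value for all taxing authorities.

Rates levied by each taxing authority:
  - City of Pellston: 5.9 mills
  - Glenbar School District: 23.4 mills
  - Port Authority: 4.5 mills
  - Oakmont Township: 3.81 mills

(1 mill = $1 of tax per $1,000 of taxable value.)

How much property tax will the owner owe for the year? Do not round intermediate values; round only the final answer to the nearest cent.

$3,332.55

Assessed value = $1,308,463 × 0.19 = $248,607.97
Disabled-veteran exemption = min($45,000, 30% × $248,607.97) = min($45,000, $74,582.391) = $45,000 (dollar cap binds)
Taxable value = $248,607.97 − $115,000 − $45,000 = $88,607.97
City of Pellston: $88,607.97 × 0.0059 = $522.787023
Glenbar School District: $88,607.97 × 0.0234 = $2,073.426498
Port Authority: $88,607.97 × 0.0045 = $398.735865
Oakmont Township: $88,607.97 × 0.00381 = $337.5963657
Total = $3,332.5457517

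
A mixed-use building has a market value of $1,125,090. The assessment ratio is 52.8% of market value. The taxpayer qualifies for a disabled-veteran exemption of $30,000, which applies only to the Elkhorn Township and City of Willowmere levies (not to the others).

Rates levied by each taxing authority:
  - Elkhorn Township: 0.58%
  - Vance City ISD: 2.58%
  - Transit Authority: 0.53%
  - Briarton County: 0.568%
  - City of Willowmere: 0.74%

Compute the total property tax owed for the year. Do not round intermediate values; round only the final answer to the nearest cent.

$29,294.50

Assessed value = $1,125,090 × 0.528 = $594,047.52
Elkhorn Township: ($594,047.52 − $30,000) × 0.0058 = $564,047.52 × 0.0058 = $3,271.475616
Vance City ISD: $594,047.52 × 0.0258 = $15,326.426016
Transit Authority: $594,047.52 × 0.0053 = $3,148.451856
Briarton County: $594,047.52 × 0.00568 = $3,374.1899136
City of Willowmere: ($594,047.52 − $30,000) × 0.0074 = $564,047.52 × 0.0074 = $4,173.951648
Total = $29,294.4950496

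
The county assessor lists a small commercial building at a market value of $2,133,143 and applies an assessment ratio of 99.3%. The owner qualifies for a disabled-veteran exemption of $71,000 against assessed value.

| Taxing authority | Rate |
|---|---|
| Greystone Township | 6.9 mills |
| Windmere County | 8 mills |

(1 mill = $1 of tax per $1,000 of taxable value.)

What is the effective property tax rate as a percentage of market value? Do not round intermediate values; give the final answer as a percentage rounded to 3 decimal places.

Assessed value = $2,133,143 × 0.993 = $2,118,210.999
Taxable value = $2,118,210.999 − $71,000 = $2,047,210.999
Greystone Township: $2,047,210.999 × 0.0069 = $14,125.7558931
Windmere County: $2,047,210.999 × 0.008 = $16,377.687992
Total tax = $30,503.4438851
Effective rate = $30,503.4438851 ÷ $2,133,143 = 1.430% of market value

1.430%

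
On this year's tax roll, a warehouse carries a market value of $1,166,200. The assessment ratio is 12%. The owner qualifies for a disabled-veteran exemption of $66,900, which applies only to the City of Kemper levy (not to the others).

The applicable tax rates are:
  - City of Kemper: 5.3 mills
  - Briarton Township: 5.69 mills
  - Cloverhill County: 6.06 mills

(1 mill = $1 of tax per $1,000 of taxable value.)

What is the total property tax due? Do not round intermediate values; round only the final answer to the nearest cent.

$2,031.48

Assessed value = $1,166,200 × 0.12 = $139,944
City of Kemper: ($139,944 − $66,900) × 0.0053 = $73,044 × 0.0053 = $387.1332
Briarton Township: $139,944 × 0.00569 = $796.28136
Cloverhill County: $139,944 × 0.00606 = $848.06064
Total = $2,031.4752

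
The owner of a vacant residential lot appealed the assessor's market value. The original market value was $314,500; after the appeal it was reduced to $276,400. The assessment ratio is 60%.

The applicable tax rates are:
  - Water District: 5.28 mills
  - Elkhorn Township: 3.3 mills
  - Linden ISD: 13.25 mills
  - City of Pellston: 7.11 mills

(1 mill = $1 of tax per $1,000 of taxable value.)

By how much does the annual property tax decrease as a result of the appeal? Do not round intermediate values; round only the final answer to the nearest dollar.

Old assessed value = $314,500 × 0.6 = $188,700
New assessed value = $276,400 × 0.6 = $165,840
Combined rate = 0.00528 + 0.0033 + 0.01325 + 0.00711 = 0.02894
Old tax = $188,700 × 0.02894 = $5,460.978
New tax = $165,840 × 0.02894 = $4,799.4096
Reduction = $5,460.978 − $4,799.4096 = $661.5684

$662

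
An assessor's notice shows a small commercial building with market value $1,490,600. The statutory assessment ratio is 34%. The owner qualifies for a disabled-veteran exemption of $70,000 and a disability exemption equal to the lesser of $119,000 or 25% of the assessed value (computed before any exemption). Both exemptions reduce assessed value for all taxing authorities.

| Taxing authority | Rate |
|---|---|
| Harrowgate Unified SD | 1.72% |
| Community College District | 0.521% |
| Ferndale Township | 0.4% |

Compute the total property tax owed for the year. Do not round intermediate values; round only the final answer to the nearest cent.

$8,393.20

Assessed value = $1,490,600 × 0.34 = $506,804
Disability exemption = min($119,000, 25% × $506,804) = min($119,000, $126,701) = $119,000 (dollar cap binds)
Taxable value = $506,804 − $70,000 − $119,000 = $317,804
Harrowgate Unified SD: $317,804 × 0.0172 = $5,466.2288
Community College District: $317,804 × 0.00521 = $1,655.75884
Ferndale Township: $317,804 × 0.004 = $1,271.216
Total = $8,393.20364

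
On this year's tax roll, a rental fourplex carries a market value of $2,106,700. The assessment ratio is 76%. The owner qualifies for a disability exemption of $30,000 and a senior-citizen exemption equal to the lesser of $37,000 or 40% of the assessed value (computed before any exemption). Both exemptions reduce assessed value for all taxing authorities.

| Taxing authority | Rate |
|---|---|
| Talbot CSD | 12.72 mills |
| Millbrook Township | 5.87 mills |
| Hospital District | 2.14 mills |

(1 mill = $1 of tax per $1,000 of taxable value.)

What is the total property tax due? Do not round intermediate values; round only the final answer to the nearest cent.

$31,801.73

Assessed value = $2,106,700 × 0.76 = $1,601,092
Senior-citizen exemption = min($37,000, 40% × $1,601,092) = min($37,000, $640,436.8) = $37,000 (dollar cap binds)
Taxable value = $1,601,092 − $30,000 − $37,000 = $1,534,092
Talbot CSD: $1,534,092 × 0.01272 = $19,513.65024
Millbrook Township: $1,534,092 × 0.00587 = $9,005.12004
Hospital District: $1,534,092 × 0.00214 = $3,282.95688
Total = $31,801.72716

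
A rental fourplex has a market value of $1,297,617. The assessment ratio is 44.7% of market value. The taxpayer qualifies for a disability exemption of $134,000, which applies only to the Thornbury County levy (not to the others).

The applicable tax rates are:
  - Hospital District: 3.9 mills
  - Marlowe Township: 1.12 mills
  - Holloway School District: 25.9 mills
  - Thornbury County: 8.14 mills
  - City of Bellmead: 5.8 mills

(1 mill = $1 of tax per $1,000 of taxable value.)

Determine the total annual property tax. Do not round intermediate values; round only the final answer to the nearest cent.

Assessed value = $1,297,617 × 0.447 = $580,034.799
Hospital District: $580,034.799 × 0.0039 = $2,262.1357161
Marlowe Township: $580,034.799 × 0.00112 = $649.63897488
Holloway School District: $580,034.799 × 0.0259 = $15,022.9012941
Thornbury County: ($580,034.799 − $134,000) × 0.00814 = $446,034.799 × 0.00814 = $3,630.72326386
City of Bellmead: $580,034.799 × 0.0058 = $3,364.2018342
Total = $24,929.60108314

$24,929.60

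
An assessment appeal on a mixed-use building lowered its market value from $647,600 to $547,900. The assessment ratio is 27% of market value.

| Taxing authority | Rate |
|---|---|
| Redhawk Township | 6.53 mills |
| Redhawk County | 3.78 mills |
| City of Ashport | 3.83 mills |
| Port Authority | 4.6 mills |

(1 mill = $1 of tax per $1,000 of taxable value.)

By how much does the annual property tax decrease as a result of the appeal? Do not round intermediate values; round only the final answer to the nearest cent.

$504.46

Old assessed value = $647,600 × 0.27 = $174,852
New assessed value = $547,900 × 0.27 = $147,933
Combined rate = 0.00653 + 0.00378 + 0.00383 + 0.0046 = 0.01874
Old tax = $174,852 × 0.01874 = $3,276.72648
New tax = $147,933 × 0.01874 = $2,772.26442
Reduction = $3,276.72648 − $2,772.26442 = $504.46206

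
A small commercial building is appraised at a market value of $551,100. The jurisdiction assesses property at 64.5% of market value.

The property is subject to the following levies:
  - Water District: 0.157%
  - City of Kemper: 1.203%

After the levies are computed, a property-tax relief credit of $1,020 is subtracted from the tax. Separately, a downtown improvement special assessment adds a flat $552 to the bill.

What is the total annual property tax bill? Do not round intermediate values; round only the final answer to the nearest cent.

$4,366.25

Assessed value = $551,100 × 0.645 = $355,459.5
Water District: $355,459.5 × 0.00157 = $558.071415
City of Kemper: $355,459.5 × 0.01203 = $4,276.177785
Levies subtotal = $4,834.2492
After credit = $4,834.2492 − $1,020 = $3,814.2492
Total = $3,814.2492 + $552 = $4,366.2492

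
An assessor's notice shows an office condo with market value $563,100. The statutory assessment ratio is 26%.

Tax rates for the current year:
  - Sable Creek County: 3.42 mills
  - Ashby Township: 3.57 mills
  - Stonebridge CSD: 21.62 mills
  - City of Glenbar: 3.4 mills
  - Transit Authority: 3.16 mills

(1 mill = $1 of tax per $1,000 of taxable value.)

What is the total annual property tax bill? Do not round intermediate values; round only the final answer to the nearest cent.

Assessed value = $563,100 × 0.26 = $146,406
Sable Creek County: $146,406 × 0.00342 = $500.70852
Ashby Township: $146,406 × 0.00357 = $522.66942
Stonebridge CSD: $146,406 × 0.02162 = $3,165.29772
City of Glenbar: $146,406 × 0.0034 = $497.7804
Transit Authority: $146,406 × 0.00316 = $462.64296
Total = $500.70852 + $522.66942 + $3,165.29772 + $497.7804 + $462.64296 = $5,149.09902

$5,149.10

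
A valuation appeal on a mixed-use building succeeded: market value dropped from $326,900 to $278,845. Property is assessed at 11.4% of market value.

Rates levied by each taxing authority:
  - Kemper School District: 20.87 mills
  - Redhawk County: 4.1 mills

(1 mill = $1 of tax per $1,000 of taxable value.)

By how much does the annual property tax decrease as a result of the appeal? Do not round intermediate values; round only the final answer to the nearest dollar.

Old assessed value = $326,900 × 0.114 = $37,266.6
New assessed value = $278,845 × 0.114 = $31,788.33
Combined rate = 0.02087 + 0.0041 = 0.02497
Old tax = $37,266.6 × 0.02497 = $930.547002
New tax = $31,788.33 × 0.02497 = $793.7546001
Reduction = $930.547002 − $793.7546001 = $136.7924019

$137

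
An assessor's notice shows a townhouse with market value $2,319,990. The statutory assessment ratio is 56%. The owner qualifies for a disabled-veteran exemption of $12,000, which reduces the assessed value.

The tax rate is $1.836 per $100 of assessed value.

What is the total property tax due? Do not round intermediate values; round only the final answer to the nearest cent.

$23,632.89

Assessed value = $2,319,990 × 0.56 = $1,299,194.4
Taxable value = $1,299,194.4 − $12,000 = $1,287,194.4
Tax = $1,287,194.4 × 0.01836 = $23,632.889184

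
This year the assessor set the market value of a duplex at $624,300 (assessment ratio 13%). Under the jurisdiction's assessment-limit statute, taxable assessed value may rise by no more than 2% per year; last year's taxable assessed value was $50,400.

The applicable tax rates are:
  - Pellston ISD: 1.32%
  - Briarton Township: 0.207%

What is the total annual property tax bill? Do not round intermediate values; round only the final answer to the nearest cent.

$785.00

Uncapped assessed value = $624,300 × 0.13 = $81,159
Cap limit = $50,400 × 1.02 = $51,408
Taxable assessed value = min($81,159, $51,408) = $51,408 (cap binds)
Pellston ISD: $51,408 × 0.0132 = $678.5856
Briarton Township: $51,408 × 0.00207 = $106.41456
Total = $785.00016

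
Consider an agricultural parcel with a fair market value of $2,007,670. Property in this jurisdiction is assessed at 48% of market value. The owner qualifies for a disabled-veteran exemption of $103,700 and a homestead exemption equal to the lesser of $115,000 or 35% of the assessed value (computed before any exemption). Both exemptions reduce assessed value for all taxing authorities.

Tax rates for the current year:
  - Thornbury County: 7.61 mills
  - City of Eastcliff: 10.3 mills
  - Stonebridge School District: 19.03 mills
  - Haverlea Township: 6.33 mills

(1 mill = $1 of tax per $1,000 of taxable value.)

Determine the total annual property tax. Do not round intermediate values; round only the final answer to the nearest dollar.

Assessed value = $2,007,670 × 0.48 = $963,681.6
Homestead exemption = min($115,000, 35% × $963,681.6) = min($115,000, $337,288.56) = $115,000 (dollar cap binds)
Taxable value = $963,681.6 − $103,700 − $115,000 = $744,981.6
Thornbury County: $744,981.6 × 0.00761 = $5,669.309976
City of Eastcliff: $744,981.6 × 0.0103 = $7,673.31048
Stonebridge School District: $744,981.6 × 0.01903 = $14,176.999848
Haverlea Township: $744,981.6 × 0.00633 = $4,715.733528
Total = $32,235.353832

$32,235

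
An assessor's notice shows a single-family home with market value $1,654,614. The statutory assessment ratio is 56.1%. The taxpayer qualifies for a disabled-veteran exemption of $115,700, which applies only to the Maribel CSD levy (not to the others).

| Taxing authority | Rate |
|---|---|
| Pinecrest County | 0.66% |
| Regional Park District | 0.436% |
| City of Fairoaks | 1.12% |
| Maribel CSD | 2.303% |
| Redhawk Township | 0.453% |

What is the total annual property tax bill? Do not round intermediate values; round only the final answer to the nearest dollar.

Assessed value = $1,654,614 × 0.561 = $928,238.454
Pinecrest County: $928,238.454 × 0.0066 = $6,126.3737964
Regional Park District: $928,238.454 × 0.00436 = $4,047.11965944
City of Fairoaks: $928,238.454 × 0.0112 = $10,396.2706848
Maribel CSD: ($928,238.454 − $115,700) × 0.02303 = $812,538.454 × 0.02303 = $18,712.76059562
Redhawk Township: $928,238.454 × 0.00453 = $4,204.92019662
Total = $43,487.44493288

$43,487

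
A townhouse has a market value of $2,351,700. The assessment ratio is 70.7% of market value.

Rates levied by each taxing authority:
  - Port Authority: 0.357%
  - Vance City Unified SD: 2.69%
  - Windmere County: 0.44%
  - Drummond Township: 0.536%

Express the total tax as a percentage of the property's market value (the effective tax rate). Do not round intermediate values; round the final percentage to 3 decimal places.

Assessed value = $2,351,700 × 0.707 = $1,662,651.9
Port Authority: $1,662,651.9 × 0.00357 = $5,935.667283
Vance City Unified SD: $1,662,651.9 × 0.0269 = $44,725.33611
Windmere County: $1,662,651.9 × 0.0044 = $7,315.66836
Drummond Township: $1,662,651.9 × 0.00536 = $8,911.814184
Total tax = $66,888.485937
Effective rate = $66,888.485937 ÷ $2,351,700 = 2.844% of market value

2.844%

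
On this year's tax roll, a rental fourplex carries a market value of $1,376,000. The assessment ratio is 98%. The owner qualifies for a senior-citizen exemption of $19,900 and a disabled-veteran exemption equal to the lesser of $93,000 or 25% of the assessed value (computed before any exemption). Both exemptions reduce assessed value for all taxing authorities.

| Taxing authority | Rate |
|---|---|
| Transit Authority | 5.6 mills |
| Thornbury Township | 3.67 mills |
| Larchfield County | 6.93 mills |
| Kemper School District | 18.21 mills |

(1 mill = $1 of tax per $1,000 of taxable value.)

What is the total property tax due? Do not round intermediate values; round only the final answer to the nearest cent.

$42,516.31

Assessed value = $1,376,000 × 0.98 = $1,348,480
Disabled-veteran exemption = min($93,000, 25% × $1,348,480) = min($93,000, $337,120) = $93,000 (dollar cap binds)
Taxable value = $1,348,480 − $19,900 − $93,000 = $1,235,580
Transit Authority: $1,235,580 × 0.0056 = $6,919.248
Thornbury Township: $1,235,580 × 0.00367 = $4,534.5786
Larchfield County: $1,235,580 × 0.00693 = $8,562.5694
Kemper School District: $1,235,580 × 0.01821 = $22,499.9118
Total = $42,516.3078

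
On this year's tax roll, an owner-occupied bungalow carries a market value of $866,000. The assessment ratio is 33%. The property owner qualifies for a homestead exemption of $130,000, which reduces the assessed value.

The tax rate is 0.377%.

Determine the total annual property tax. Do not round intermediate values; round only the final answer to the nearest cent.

Assessed value = $866,000 × 0.33 = $285,780
Taxable value = $285,780 − $130,000 = $155,780
Tax = $155,780 × 0.00377 = $587.2906

$587.29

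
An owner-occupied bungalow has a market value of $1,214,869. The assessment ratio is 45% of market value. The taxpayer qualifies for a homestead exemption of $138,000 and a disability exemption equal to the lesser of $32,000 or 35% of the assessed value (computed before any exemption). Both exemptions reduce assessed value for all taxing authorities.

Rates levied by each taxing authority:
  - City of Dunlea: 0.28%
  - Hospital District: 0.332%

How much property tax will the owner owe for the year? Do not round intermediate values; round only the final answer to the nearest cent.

$2,305.35

Assessed value = $1,214,869 × 0.45 = $546,691.05
Disability exemption = min($32,000, 35% × $546,691.05) = min($32,000, $191,341.8675) = $32,000 (dollar cap binds)
Taxable value = $546,691.05 − $138,000 − $32,000 = $376,691.05
City of Dunlea: $376,691.05 × 0.0028 = $1,054.73494
Hospital District: $376,691.05 × 0.00332 = $1,250.614286
Total = $2,305.349226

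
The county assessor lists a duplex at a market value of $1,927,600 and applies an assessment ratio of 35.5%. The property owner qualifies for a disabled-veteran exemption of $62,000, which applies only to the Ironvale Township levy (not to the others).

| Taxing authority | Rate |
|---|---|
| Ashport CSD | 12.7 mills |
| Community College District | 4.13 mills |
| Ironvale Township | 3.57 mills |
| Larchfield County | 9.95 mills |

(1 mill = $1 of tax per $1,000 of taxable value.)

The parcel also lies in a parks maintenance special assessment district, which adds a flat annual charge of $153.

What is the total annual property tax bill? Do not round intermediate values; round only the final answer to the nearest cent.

Assessed value = $1,927,600 × 0.355 = $684,298
Ashport CSD: $684,298 × 0.0127 = $8,690.5846
Community College District: $684,298 × 0.00413 = $2,826.15074
Ironvale Township: ($684,298 − $62,000) × 0.00357 = $622,298 × 0.00357 = $2,221.60386
Larchfield County: $684,298 × 0.00995 = $6,808.7651
Levies subtotal = $20,547.1043
Total = $20,547.1043 + $153 = $20,700.1043

$20,700.10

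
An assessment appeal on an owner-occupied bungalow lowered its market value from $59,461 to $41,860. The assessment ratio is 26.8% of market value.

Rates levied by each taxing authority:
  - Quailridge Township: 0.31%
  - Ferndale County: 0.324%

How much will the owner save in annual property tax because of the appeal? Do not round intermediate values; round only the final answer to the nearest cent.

Old assessed value = $59,461 × 0.268 = $15,935.548
New assessed value = $41,860 × 0.268 = $11,218.48
Combined rate = 0.0031 + 0.00324 = 0.00634
Old tax = $15,935.548 × 0.00634 = $101.03137432
New tax = $11,218.48 × 0.00634 = $71.1251632
Reduction = $101.03137432 − $71.1251632 = $29.90621112

$29.91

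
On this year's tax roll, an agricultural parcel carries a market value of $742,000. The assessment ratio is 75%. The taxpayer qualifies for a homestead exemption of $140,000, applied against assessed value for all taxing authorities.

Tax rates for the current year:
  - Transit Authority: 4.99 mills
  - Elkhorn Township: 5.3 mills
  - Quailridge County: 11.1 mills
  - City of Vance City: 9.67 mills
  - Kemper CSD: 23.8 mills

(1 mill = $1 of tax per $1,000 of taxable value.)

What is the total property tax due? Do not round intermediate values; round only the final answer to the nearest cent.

$22,849.19

Assessed value = $742,000 × 0.75 = $556,500
Taxable value = $556,500 − $140,000 = $416,500
Transit Authority: $416,500 × 0.00499 = $2,078.335
Elkhorn Township: $416,500 × 0.0053 = $2,207.45
Quailridge County: $416,500 × 0.0111 = $4,623.15
City of Vance City: $416,500 × 0.00967 = $4,027.555
Kemper CSD: $416,500 × 0.0238 = $9,912.7
Total = $2,078.335 + $2,207.45 + $4,623.15 + $4,027.555 + $9,912.7 = $22,849.19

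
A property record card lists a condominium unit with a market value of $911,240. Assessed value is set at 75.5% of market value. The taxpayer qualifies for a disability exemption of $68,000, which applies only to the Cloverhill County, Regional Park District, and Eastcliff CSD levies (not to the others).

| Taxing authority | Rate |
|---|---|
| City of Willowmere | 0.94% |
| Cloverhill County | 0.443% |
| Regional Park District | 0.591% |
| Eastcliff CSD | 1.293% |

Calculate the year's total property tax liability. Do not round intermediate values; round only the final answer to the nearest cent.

Assessed value = $911,240 × 0.755 = $687,986.2
City of Willowmere: $687,986.2 × 0.0094 = $6,467.07028
Cloverhill County: ($687,986.2 − $68,000) × 0.00443 = $619,986.2 × 0.00443 = $2,746.538866
Regional Park District: ($687,986.2 − $68,000) × 0.00591 = $619,986.2 × 0.00591 = $3,664.118442
Eastcliff CSD: ($687,986.2 − $68,000) × 0.01293 = $619,986.2 × 0.01293 = $8,016.421566
Total = $20,894.149154

$20,894.15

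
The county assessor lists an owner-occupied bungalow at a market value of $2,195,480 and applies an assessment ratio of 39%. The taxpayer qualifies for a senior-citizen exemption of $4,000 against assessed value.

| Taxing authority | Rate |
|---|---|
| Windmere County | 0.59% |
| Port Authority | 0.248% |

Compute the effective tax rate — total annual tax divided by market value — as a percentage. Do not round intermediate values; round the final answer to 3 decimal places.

Assessed value = $2,195,480 × 0.39 = $856,237.2
Taxable value = $856,237.2 − $4,000 = $852,237.2
Windmere County: $852,237.2 × 0.0059 = $5,028.19948
Port Authority: $852,237.2 × 0.00248 = $2,113.548256
Total tax = $7,141.747736
Effective rate = $7,141.747736 ÷ $2,195,480 = 0.325% of market value

0.325%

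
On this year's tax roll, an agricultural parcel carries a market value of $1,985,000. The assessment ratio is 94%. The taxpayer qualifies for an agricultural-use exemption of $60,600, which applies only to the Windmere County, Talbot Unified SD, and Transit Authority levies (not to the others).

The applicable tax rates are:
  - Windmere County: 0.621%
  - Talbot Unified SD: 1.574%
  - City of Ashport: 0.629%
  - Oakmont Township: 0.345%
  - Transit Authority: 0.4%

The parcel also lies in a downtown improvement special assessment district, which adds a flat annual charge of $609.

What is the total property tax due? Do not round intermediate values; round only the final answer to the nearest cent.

Assessed value = $1,985,000 × 0.94 = $1,865,900
Windmere County: ($1,865,900 − $60,600) × 0.00621 = $1,805,300 × 0.00621 = $11,210.913
Talbot Unified SD: ($1,865,900 − $60,600) × 0.01574 = $1,805,300 × 0.01574 = $28,415.422
City of Ashport: $1,865,900 × 0.00629 = $11,736.511
Oakmont Township: $1,865,900 × 0.00345 = $6,437.355
Transit Authority: ($1,865,900 − $60,600) × 0.004 = $1,805,300 × 0.004 = $7,221.2
Levies subtotal = $65,021.401
Total = $65,021.401 + $609 = $65,630.401

$65,630.40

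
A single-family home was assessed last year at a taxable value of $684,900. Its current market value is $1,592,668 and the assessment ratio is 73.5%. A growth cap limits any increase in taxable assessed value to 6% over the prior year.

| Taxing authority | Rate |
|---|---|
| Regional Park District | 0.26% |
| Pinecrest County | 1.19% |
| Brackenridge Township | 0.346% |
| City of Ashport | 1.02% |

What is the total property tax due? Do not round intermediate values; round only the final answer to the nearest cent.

Uncapped assessed value = $1,592,668 × 0.735 = $1,170,610.98
Cap limit = $684,900 × 1.06 = $725,994
Taxable assessed value = min($1,170,610.98, $725,994) = $725,994 (cap binds)
Regional Park District: $725,994 × 0.0026 = $1,887.5844
Pinecrest County: $725,994 × 0.0119 = $8,639.3286
Brackenridge Township: $725,994 × 0.00346 = $2,511.93924
City of Ashport: $725,994 × 0.0102 = $7,405.1388
Total = $20,443.99104

$20,443.99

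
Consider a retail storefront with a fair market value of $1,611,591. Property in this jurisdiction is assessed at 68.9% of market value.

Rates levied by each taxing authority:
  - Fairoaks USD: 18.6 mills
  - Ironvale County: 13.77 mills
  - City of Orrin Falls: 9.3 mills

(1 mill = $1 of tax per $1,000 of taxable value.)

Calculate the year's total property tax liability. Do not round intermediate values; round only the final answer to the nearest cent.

$46,269.79

Assessed value = $1,611,591 × 0.689 = $1,110,386.199
Fairoaks USD: $1,110,386.199 × 0.0186 = $20,653.1833014
Ironvale County: $1,110,386.199 × 0.01377 = $15,290.01796023
City of Orrin Falls: $1,110,386.199 × 0.0093 = $10,326.5916507
Total = $20,653.1833014 + $15,290.01796023 + $10,326.5916507 = $46,269.79291233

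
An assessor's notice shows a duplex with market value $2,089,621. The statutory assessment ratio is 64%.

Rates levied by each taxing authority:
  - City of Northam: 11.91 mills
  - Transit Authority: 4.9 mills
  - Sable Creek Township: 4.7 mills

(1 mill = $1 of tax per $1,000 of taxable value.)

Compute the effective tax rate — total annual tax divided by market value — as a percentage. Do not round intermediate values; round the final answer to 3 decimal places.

1.377%

Assessed value = $2,089,621 × 0.64 = $1,337,357.44
City of Northam: $1,337,357.44 × 0.01191 = $15,927.9271104
Transit Authority: $1,337,357.44 × 0.0049 = $6,553.051456
Sable Creek Township: $1,337,357.44 × 0.0047 = $6,285.579968
Total tax = $28,766.5585344
Effective rate = $28,766.5585344 ÷ $2,089,621 = 1.377% of market value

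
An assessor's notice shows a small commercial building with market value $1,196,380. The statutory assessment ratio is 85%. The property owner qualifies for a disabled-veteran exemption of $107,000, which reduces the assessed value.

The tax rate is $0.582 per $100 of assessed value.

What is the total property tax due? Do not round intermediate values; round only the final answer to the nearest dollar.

Assessed value = $1,196,380 × 0.85 = $1,016,923
Taxable value = $1,016,923 − $107,000 = $909,923
Tax = $909,923 × 0.00582 = $5,295.75186

$5,296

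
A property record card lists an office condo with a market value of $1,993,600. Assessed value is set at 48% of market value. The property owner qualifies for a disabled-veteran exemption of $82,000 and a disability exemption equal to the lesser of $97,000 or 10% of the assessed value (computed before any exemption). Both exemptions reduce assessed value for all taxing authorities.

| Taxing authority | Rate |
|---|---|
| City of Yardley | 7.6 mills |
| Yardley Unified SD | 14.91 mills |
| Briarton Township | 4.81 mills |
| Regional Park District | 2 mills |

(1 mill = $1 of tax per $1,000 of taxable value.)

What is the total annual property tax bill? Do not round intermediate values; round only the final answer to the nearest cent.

Assessed value = $1,993,600 × 0.48 = $956,928
Disability exemption = min($97,000, 10% × $956,928) = min($97,000, $95,692.8) = $95,692.8 (percentage binds)
Taxable value = $956,928 − $82,000 − $95,692.8 = $779,235.2
City of Yardley: $779,235.2 × 0.0076 = $5,922.18752
Yardley Unified SD: $779,235.2 × 0.01491 = $11,618.396832
Briarton Township: $779,235.2 × 0.00481 = $3,748.121312
Regional Park District: $779,235.2 × 0.002 = $1,558.4704
Total = $22,847.176064

$22,847.18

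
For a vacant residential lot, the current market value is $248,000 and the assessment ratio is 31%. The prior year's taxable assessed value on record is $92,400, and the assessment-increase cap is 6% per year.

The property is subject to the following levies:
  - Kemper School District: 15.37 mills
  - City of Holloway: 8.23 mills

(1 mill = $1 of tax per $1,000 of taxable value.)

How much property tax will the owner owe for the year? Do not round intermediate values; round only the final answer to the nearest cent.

$1,814.37

Uncapped assessed value = $248,000 × 0.31 = $76,880
Cap limit = $92,400 × 1.06 = $97,944
Taxable assessed value = min($76,880, $97,944) = $76,880 (cap does not bind)
Kemper School District: $76,880 × 0.01537 = $1,181.6456
City of Holloway: $76,880 × 0.00823 = $632.7224
Total = $1,814.368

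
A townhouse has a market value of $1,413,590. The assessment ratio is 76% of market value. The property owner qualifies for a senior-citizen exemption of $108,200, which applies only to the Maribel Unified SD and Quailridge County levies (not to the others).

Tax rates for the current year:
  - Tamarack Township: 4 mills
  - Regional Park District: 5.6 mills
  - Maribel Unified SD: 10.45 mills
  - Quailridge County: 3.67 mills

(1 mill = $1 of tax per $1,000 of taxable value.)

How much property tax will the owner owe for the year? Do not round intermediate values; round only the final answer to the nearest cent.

$23,955.29

Assessed value = $1,413,590 × 0.76 = $1,074,328.4
Tamarack Township: $1,074,328.4 × 0.004 = $4,297.3136
Regional Park District: $1,074,328.4 × 0.0056 = $6,016.23904
Maribel Unified SD: ($1,074,328.4 − $108,200) × 0.01045 = $966,128.4 × 0.01045 = $10,096.04178
Quailridge County: ($1,074,328.4 − $108,200) × 0.00367 = $966,128.4 × 0.00367 = $3,545.691228
Total = $23,955.285648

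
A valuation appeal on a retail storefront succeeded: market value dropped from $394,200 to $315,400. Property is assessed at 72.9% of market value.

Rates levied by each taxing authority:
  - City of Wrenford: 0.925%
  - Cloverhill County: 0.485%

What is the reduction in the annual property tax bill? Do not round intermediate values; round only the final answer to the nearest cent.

$809.98

Old assessed value = $394,200 × 0.729 = $287,371.8
New assessed value = $315,400 × 0.729 = $229,926.6
Combined rate = 0.00925 + 0.00485 = 0.0141
Old tax = $287,371.8 × 0.0141 = $4,051.94238
New tax = $229,926.6 × 0.0141 = $3,241.96506
Reduction = $4,051.94238 − $3,241.96506 = $809.97732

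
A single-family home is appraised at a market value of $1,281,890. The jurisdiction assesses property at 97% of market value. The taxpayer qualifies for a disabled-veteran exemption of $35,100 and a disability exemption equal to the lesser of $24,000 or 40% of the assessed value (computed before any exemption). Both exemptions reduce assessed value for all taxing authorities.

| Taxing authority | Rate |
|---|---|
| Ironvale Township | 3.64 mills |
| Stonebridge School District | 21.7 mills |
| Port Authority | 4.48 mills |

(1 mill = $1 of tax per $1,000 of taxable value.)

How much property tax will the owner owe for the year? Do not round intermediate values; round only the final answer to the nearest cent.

$35,316.82

Assessed value = $1,281,890 × 0.97 = $1,243,433.3
Disability exemption = min($24,000, 40% × $1,243,433.3) = min($24,000, $497,373.32) = $24,000 (dollar cap binds)
Taxable value = $1,243,433.3 − $35,100 − $24,000 = $1,184,333.3
Ironvale Township: $1,184,333.3 × 0.00364 = $4,310.973212
Stonebridge School District: $1,184,333.3 × 0.0217 = $25,700.03261
Port Authority: $1,184,333.3 × 0.00448 = $5,305.813184
Total = $35,316.819006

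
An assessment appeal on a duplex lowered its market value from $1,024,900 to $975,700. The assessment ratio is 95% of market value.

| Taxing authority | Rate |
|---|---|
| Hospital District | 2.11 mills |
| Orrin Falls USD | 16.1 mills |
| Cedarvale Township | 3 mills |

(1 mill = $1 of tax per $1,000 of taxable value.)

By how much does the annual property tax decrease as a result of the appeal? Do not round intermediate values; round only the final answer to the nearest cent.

Old assessed value = $1,024,900 × 0.95 = $973,655
New assessed value = $975,700 × 0.95 = $926,915
Combined rate = 0.00211 + 0.0161 + 0.003 = 0.02121
Old tax = $973,655 × 0.02121 = $20,651.22255
New tax = $926,915 × 0.02121 = $19,659.86715
Reduction = $20,651.22255 − $19,659.86715 = $991.3554

$991.36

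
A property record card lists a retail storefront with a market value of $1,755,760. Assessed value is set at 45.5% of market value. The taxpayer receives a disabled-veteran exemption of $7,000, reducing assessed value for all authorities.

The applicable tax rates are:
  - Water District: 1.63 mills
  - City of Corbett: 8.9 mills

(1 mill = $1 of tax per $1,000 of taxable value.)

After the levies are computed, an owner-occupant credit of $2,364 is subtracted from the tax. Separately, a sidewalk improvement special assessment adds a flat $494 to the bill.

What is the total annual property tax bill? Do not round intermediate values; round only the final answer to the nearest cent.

Assessed value = $1,755,760 × 0.455 = $798,870.8
Taxable value = $798,870.8 − $7,000 = $791,870.8
Water District: $791,870.8 × 0.00163 = $1,290.749404
City of Corbett: $791,870.8 × 0.0089 = $7,047.65012
Levies subtotal = $8,338.399524
After credit = $8,338.399524 − $2,364 = $5,974.399524
Total = $5,974.399524 + $494 = $6,468.399524

$6,468.40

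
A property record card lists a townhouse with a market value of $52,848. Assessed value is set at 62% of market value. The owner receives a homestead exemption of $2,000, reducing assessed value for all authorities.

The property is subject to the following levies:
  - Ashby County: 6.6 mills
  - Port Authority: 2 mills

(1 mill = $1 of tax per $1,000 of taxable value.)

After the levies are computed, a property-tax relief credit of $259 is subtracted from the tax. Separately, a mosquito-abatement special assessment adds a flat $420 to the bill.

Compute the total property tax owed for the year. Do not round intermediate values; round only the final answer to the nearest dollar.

$426

Assessed value = $52,848 × 0.62 = $32,765.76
Taxable value = $32,765.76 − $2,000 = $30,765.76
Ashby County: $30,765.76 × 0.0066 = $203.054016
Port Authority: $30,765.76 × 0.002 = $61.53152
Levies subtotal = $264.585536
After credit = $264.585536 − $259 = $5.585536
Total = $5.585536 + $420 = $425.585536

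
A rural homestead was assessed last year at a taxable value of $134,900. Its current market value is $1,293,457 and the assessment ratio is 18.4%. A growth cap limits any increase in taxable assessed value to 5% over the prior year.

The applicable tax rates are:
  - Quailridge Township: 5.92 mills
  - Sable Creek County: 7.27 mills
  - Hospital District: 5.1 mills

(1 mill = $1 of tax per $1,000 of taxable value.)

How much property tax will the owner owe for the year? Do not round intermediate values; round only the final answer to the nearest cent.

Uncapped assessed value = $1,293,457 × 0.184 = $237,996.088
Cap limit = $134,900 × 1.05 = $141,645
Taxable assessed value = min($237,996.088, $141,645) = $141,645 (cap binds)
Quailridge Township: $141,645 × 0.00592 = $838.5384
Sable Creek County: $141,645 × 0.00727 = $1,029.75915
Hospital District: $141,645 × 0.0051 = $722.3895
Total = $2,590.68705

$2,590.69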